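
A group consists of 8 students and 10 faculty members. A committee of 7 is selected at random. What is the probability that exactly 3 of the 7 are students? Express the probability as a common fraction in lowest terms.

245/663

There are C(18,7) = 31824 ways to choose 7 from 18.
Selections with exactly 3 students: choose 3 of the 8 students and 4 of the 10 faculty members, C(8,3)·C(10,4) = 56·210 = 11760.
Probability = 11760/31824 = 245/663.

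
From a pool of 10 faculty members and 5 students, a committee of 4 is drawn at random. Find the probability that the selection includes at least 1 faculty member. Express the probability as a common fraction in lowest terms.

272/273

There are C(15,4) = 1365 ways to choose the 4.
The complement is all 4 are students: C(5,4) = 5.
Probability = 1 − 5/1365 = 1360/1365 = 272/273.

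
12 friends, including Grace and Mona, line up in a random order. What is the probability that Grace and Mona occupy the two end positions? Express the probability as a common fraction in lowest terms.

There are 12! = 479001600 arrangements.
Place Grace and Mona at the ends in 2 ways, arrange the remaining 10 in 10! = 3628800 ways: 2·3628800 = 7257600.
Probability = 7257600/479001600 = 1/66.

1/66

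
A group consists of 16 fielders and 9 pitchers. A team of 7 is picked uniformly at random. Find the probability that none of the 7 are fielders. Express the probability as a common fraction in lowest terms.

There are C(25,7) = 480700 possible selections.
Selections with no fielders (all pitchers): C(9,7) = 36.
Probability = 36/480700 = 9/120175.

9/120175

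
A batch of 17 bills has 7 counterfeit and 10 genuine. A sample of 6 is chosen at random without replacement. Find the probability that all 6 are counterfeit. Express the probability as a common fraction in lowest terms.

There are C(17,6) = 12376 possible selections.
Selections with all counterfeit: C(7,6) = 7.
Probability = 7/12376 = 1/1768.

1/1768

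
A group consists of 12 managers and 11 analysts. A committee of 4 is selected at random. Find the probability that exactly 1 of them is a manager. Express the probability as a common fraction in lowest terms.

The sample space is all 4-subsets of the 23: C(23,4) = 8855.
Selections with exactly 1 manager: choose 1 of the 12 managers and 3 of the 11 analysts, C(12,1)·C(11,3) = 12·165 = 1980.
Probability = 1980/8855 = 36/161.

36/161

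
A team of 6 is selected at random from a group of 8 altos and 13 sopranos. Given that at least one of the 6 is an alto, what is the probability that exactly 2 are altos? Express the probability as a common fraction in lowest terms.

Work in counts. Selections with at least one alto: C(21,6) − C(13,6) = 54264 − 1716 = 52548.
Of those, selections where exactly 2 are altos: C(8,2)·C(13,4) = 28·715 = 20020.
Conditional probability = 20020/52548 = 5005/13137.

5005/13137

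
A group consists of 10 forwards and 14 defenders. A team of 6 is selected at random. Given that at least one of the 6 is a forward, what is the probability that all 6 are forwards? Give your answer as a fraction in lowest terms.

Work in counts. Selections with at least one forward: C(24,6) − C(14,6) = 134596 − 3003 = 131593.
Of those, selections where all 6 are forwards: C(10,6) = 210.
Conditional probability = 210/131593 = 30/18799.

30/18799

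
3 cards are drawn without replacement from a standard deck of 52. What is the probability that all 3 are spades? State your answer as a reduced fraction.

There are C(52,3) = 22100 possible 3-card hands.
Hands that are all spades: C(13,3) = 286.
Probability = 286/22100 = 11/850.

11/850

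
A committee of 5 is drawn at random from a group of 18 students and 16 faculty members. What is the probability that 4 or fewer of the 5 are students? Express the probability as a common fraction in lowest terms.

There are C(34,5) = 278256 ways to choose the 5.
The complement is exactly 5 students: C(18,5)·C(16,0) = 8568.
Probability = 1 − 8568/278256 = 269688/278256 = 661/682.

661/682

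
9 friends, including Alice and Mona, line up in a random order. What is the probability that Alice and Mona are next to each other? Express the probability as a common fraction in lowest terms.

2/9

There are 9! = 362880 arrangements.
Treat Alice and Mona as a block: 8! arrangements of the blocks × 2 orders within the block = 2·40320 = 80640.
Probability = 80640/362880 = 2/9.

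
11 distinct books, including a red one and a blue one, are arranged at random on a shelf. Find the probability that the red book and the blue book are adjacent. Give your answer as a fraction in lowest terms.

There are 11! = 39916800 arrangements.
Treat the red book and the blue book as a block: 10! arrangements of the blocks × 2 orders within the block = 2·3628800 = 7257600.
Probability = 7257600/39916800 = 2/11.

2/11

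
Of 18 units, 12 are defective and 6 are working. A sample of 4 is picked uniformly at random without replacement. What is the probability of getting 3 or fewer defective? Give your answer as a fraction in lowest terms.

57/68

Total selections: C(18,4) = 3060.
The complement is exactly 4 defective: C(12,4)·C(6,0) = 495.
Probability = 1 − 495/3060 = 2565/3060 = 57/68.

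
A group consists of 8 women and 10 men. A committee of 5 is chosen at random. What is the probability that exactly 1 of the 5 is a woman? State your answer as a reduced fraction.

There are C(18,5) = 8568 ways to choose 5 from 18.
Selections with exactly 1 woman: choose 1 of the 8 women and 4 of the 10 men, C(8,1)·C(10,4) = 8·210 = 1680.
Probability = 1680/8568 = 10/51.

10/51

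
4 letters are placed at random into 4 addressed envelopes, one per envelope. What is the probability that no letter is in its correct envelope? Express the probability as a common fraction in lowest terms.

3/8

There are 4! = 24 assignments.
By inclusion-exclusion, assignments with no fixed points: C(4,0)·4! − C(4,1)·3! + C(4,2)·2! − C(4,3)·1! + C(4,4)·0! = 9.
Probability = 9/24 = 3/8.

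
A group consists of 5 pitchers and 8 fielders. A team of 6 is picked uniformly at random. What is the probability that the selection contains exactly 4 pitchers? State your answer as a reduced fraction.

The sample space is all 6-subsets of the 13: C(13,6) = 1716.
Selections with exactly 4 pitchers: choose 4 of the 5 pitchers and 2 of the 8 fielders, C(5,4)·C(8,2) = 5·28 = 140.
Probability = 140/1716 = 35/429.

35/429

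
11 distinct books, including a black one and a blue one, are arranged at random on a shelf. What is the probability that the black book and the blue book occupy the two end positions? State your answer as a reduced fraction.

There are 11! = 39916800 arrangements.
Place the black book and the blue book at the ends in 2 ways, arrange the remaining 9 in 9! = 362880 ways: 2·362880 = 725760.
Probability = 725760/39916800 = 1/55.

1/55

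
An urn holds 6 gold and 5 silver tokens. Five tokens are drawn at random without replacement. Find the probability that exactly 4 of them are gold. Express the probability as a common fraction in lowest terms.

25/154

There are C(11,5) = 462 ways to choose 5 from 11.
Selections with exactly 4 gold: choose 4 of the 6 gold and 1 of the 5 silver, C(6,4)·C(5,1) = 15·5 = 75.
Probability = 75/462 = 25/154.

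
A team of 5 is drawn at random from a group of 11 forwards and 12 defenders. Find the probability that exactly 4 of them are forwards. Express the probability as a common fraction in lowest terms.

The sample space is all 5-subsets of the 23: C(23,5) = 33649.
Selections with exactly 4 forwards: choose 4 of the 11 forwards and 1 of the 12 defenders, C(11,4)·C(12,1) = 330·12 = 3960.
Probability = 3960/33649 = 360/3059.

360/3059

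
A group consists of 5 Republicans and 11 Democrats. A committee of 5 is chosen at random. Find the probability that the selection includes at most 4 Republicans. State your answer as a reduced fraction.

There are C(16,5) = 4368 ways to choose the 5.
The complement is exactly 5 Republicans: C(5,5)·C(11,0) = 1.
Probability = 1 − 1/4368 = 4367/4368.

4367/4368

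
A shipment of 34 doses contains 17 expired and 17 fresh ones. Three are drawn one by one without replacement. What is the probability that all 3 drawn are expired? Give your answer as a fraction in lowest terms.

5/44

Multiply the conditional probabilities at each draw: 17/34 · 16/33 · 15/32 = 4080/35904 = 5/44.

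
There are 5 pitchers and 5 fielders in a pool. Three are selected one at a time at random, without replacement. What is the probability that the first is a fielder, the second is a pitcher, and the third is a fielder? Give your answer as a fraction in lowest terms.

Multiply the conditional probabilities at each draw: 5/10 · 5/9 · 4/8 = 100/720 = 5/36.

5/36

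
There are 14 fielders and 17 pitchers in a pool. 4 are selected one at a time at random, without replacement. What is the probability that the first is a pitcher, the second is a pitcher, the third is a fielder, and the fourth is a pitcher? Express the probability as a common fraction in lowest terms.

Multiply the conditional probabilities at each draw: 17/31 · 16/30 · 14/29 · 15/28 = 57120/755160 = 68/899.

68/899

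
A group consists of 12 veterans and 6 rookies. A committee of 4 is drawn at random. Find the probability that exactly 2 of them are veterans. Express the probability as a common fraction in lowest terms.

11/34

Total number of selections: C(18,4) = 3060.
Selections with exactly 2 veterans: choose 2 of the 12 veterans and 2 of the 6 rookies, C(12,2)·C(6,2) = 66·15 = 990.
Probability = 990/3060 = 11/34.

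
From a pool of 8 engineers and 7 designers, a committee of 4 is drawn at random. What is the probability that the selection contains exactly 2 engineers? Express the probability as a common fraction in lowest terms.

28/65

There are C(15,4) = 1365 ways to choose 4 from 15.
Selections with exactly 2 engineers: choose 2 of the 8 engineers and 2 of the 7 designers, C(8,2)·C(7,2) = 28·21 = 588.
Probability = 588/1365 = 28/65.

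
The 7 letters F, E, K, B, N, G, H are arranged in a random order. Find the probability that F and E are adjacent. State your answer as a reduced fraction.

2/7

There are 7! = 5040 arrangements.
Treat F and E as a block: 6! arrangements of the blocks × 2 orders within the block = 2·720 = 1440.
Probability = 1440/5040 = 2/7.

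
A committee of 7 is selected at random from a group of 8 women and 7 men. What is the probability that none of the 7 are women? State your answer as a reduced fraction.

There are C(15,7) = 6435 possible selections.
Selections with no women (all men): C(7,7) = 1.
Probability = 1/6435.

1/6435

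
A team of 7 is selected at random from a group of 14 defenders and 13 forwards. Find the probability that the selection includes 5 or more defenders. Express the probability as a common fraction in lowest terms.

463/2070

There are C(27,7) = 888030 ways to choose the 7.
Favorable selections (5 or more defenders): C(14,5)·C(13,2) + C(14,6)·C(13,1) + C(14,7)·C(13,0) = 156156 + 39039 + 3432 = 198627.
Probability = 198627/888030 = 463/2070.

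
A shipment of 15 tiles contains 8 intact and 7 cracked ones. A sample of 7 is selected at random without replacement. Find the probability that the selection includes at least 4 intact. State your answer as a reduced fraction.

766/1287

There are C(15,7) = 6435 ways to choose the 7.
Favorable selections (at least 4 intact): C(8,4)·C(7,3) + C(8,5)·C(7,2) + C(8,6)·C(7,1) + C(8,7)·C(7,0) = 2450 + 1176 + 196 + 8 = 3830.
Probability = 3830/6435 = 766/1287.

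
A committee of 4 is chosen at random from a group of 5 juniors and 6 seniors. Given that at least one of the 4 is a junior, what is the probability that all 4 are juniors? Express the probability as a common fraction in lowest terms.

Work in counts. Selections with at least one junior: C(11,4) − C(6,4) = 330 − 15 = 315.
Of those, selections where all 4 are juniors: C(5,4) = 5.
Conditional probability = 5/315 = 1/63.

1/63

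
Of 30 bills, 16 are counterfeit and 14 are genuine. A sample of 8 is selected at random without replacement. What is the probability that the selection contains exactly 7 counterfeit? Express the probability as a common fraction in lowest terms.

2464/90045

Total number of selections: C(30,8) = 5852925.
Selections with exactly 7 counterfeit: choose 7 of the 16 counterfeit and 1 of the 14 genuine, C(16,7)·C(14,1) = 11440·14 = 160160.
Probability = 160160/5852925 = 2464/90045.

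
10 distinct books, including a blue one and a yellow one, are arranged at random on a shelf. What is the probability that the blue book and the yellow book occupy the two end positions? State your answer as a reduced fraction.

1/45

There are 10! = 3628800 arrangements.
Place the blue book and the yellow book at the ends in 2 ways, arrange the remaining 8 in 8! = 40320 ways: 2·40320 = 80640.
Probability = 80640/3628800 = 1/45.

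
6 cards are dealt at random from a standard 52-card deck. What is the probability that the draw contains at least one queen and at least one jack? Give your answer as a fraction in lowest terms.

There are C(52,6) = 20358520 possible draws.
By inclusion-exclusion on the complements, draws missing all queens or all jacks: C(48,6) + C(48,6) − C(44,6) = 12271512 + 12271512 − 7059052 = 17483972.
So draws with at least one of each: 20358520 − 17483972 = 2874548, probability 2874548/20358520 = 718637/5089630.

718637/5089630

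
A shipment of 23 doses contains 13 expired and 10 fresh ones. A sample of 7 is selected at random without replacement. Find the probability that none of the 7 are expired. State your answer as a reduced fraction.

40/81719

There are C(23,7) = 245157 possible selections.
Selections with no expired (all fresh): C(10,7) = 120.
Probability = 120/245157 = 40/81719.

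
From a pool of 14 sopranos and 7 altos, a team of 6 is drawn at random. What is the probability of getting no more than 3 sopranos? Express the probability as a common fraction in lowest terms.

Total selections: C(21,6) = 54264.
Count the complement (more than 3 sopranos): C(14,4)·C(7,2) + C(14,5)·C(7,1) + C(14,6)·C(7,0) = 21021 + 14014 + 3003 = 38038.
Probability = 1 − 38038/54264 = 16226/54264 = 61/204.

61/204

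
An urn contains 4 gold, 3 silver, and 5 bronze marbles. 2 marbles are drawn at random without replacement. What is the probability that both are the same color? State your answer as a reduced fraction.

There are C(12,2) = 66 ways to draw 2 marbles.
All same color: C(4,2) + C(3,2) + C(5,2) = 6 + 3 + 10 = 19.
Probability = 19/66.

19/66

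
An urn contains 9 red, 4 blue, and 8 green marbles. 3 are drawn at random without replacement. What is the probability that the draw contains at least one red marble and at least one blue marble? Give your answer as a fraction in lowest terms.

There are C(21,3) = 1330 possible draws.
By inclusion-exclusion on the complements, draws missing all red or all blue: C(12,3) + C(17,3) − C(8,3) = 220 + 680 − 56 = 844.
So draws with at least one of each: 1330 − 844 = 486, probability 486/1330 = 243/665.

243/665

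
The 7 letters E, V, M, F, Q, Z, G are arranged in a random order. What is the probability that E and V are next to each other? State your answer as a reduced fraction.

There are 7! = 5040 arrangements.
Treat E and V as a block: 6! arrangements of the blocks × 2 orders within the block = 2·720 = 1440.
Probability = 1440/5040 = 2/7.

2/7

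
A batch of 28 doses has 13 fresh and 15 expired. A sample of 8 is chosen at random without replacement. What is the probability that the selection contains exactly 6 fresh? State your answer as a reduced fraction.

4/69

There are C(28,8) = 3108105 ways to choose 8 from 28.
Selections with exactly 6 fresh: choose 6 of the 13 fresh and 2 of the 15 expired, C(13,6)·C(15,2) = 1716·105 = 180180.
Probability = 180180/3108105 = 4/69.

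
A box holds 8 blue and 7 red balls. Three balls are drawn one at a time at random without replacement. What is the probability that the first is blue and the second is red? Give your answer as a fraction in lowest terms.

4/15

Multiply the conditional probabilities at each draw: 8/15 · 7/14 = 56/210 = 4/15.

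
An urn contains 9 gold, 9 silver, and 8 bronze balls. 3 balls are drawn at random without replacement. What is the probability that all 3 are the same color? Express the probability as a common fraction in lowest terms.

28/325

There are C(26,3) = 2600 ways to draw 3 balls.
All same color: C(9,3) + C(9,3) + C(8,3) = 84 + 84 + 56 = 224.
Probability = 224/2600 = 28/325.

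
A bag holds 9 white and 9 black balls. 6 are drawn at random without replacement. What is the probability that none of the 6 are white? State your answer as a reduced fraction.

There are C(18,6) = 18564 possible selections.
Selections with no white (all black): C(9,6) = 84.
Probability = 84/18564 = 1/221.

1/221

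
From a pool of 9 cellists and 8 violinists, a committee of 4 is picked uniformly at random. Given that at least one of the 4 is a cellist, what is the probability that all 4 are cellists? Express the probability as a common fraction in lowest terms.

Work in counts. Selections with at least one cellist: C(17,4) − C(8,4) = 2380 − 70 = 2310.
Of those, selections where all 4 are cellists: C(9,4) = 126.
Conditional probability = 126/2310 = 3/55.

3/55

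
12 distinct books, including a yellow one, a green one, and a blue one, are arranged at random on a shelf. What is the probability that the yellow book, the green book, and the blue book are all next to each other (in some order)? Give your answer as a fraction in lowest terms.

1/22

There are 12! = 479001600 arrangements.
Treat the three as one block: 10! placements × 3! orders within the block = 3628800·6 = 21772800.
Probability = 21772800/479001600 = 1/22.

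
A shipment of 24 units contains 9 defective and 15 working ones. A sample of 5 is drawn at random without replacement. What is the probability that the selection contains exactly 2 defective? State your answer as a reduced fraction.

195/506

The sample space is all 5-subsets of the 24: C(24,5) = 42504.
Selections with exactly 2 defective: choose 2 of the 9 defective and 3 of the 15 working, C(9,2)·C(15,3) = 36·455 = 16380.
Probability = 16380/42504 = 195/506.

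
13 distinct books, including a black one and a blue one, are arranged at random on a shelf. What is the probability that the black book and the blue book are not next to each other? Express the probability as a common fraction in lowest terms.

11/13

There are 13! = 6227020800 arrangements.
Arrangements with the black book and the blue book adjacent: 2·12! = 958003200.
So not adjacent: 6227020800 − 958003200 = 5269017600, probability 5269017600/6227020800 = 11/13.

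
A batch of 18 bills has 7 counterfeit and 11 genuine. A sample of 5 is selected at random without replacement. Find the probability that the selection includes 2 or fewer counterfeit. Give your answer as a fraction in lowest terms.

99/136

There are C(18,5) = 8568 ways to choose the 5.
Favorable selections (2 or fewer counterfeit): C(7,0)·C(11,5) + C(7,1)·C(11,4) + C(7,2)·C(11,3) = 462 + 2310 + 3465 = 6237.
Probability = 6237/8568 = 99/136.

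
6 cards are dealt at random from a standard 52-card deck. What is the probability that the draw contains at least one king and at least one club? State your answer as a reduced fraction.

There are C(52,6) = 20358520 possible draws.
By inclusion-exclusion on the complements, draws missing all kings or all clubs: C(48,6) + C(39,6) − C(36,6) = 12271512 + 3262623 − 1947792 = 13586343.
So draws with at least one of each: 20358520 − 13586343 = 6772177, probability 6772177/20358520.

6772177/20358520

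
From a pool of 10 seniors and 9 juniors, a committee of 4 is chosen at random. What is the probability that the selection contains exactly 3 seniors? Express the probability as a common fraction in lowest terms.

The sample space is all 4-subsets of the 19: C(19,4) = 3876.
Selections with exactly 3 seniors: choose 3 of the 10 seniors and 1 of the 9 juniors, C(10,3)·C(9,1) = 120·9 = 1080.
Probability = 1080/3876 = 90/323.

90/323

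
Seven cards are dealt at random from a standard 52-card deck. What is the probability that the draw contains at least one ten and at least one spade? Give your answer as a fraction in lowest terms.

53122231/133784560

There are C(52,7) = 133784560 possible draws.
By inclusion-exclusion on the complements, draws missing all tens or all spades: C(48,7) + C(39,7) − C(36,7) = 73629072 + 15380937 − 8347680 = 80662329.
So draws with at least one of each: 133784560 − 80662329 = 53122231, probability 53122231/133784560.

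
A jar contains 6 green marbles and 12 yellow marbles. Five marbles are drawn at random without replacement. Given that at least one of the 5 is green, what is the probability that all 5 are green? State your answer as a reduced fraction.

1/1296

Work in counts. Selections with at least one green: C(18,5) − C(12,5) = 8568 − 792 = 7776.
Of those, selections where all 5 are green: C(6,5) = 6.
Conditional probability = 6/7776 = 1/1296.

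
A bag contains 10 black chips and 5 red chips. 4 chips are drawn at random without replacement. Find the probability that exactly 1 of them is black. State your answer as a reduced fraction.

20/273

Total number of selections: C(15,4) = 1365.
Selections with exactly 1 black: choose 1 of the 10 black and 3 of the 5 red, C(10,1)·C(5,3) = 10·10 = 100.
Probability = 100/1365 = 20/273.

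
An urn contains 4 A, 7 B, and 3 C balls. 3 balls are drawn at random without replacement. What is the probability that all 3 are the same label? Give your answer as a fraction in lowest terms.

10/91

There are C(14,3) = 364 ways to draw 3 balls.
All same label: C(4,3) + C(7,3) + C(3,3) = 4 + 35 + 1 = 40.
Probability = 40/364 = 10/91.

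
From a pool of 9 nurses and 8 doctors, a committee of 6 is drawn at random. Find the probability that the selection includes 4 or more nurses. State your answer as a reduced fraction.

165/442

There are C(17,6) = 12376 ways to choose the 6.
Favorable selections (4 or more nurses): C(9,4)·C(8,2) + C(9,5)·C(8,1) + C(9,6)·C(8,0) = 3528 + 1008 + 84 = 4620.
Probability = 4620/12376 = 165/442.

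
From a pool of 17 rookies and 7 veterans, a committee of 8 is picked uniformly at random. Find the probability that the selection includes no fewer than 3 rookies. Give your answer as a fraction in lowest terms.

Total selections: C(24,8) = 735471.
Count the complement (fewer than 3 rookies): C(17,1)·C(7,7) + C(17,2)·C(7,6) = 17 + 952 = 969.
Probability = 1 − 969/735471 = 734502/735471 = 758/759.

758/759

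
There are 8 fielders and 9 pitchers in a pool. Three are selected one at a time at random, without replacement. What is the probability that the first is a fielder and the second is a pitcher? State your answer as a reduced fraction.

Multiply the conditional probabilities at each draw: 8/17 · 9/16 = 72/272 = 9/34.

9/34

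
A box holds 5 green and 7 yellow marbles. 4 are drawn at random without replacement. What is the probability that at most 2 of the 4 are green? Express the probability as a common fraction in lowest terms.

There are C(12,4) = 495 ways to choose the 4.
Favorable selections (at most 2 green): C(5,0)·C(7,4) + C(5,1)·C(7,3) + C(5,2)·C(7,2) = 35 + 175 + 210 = 420.
Probability = 420/495 = 28/33.

28/33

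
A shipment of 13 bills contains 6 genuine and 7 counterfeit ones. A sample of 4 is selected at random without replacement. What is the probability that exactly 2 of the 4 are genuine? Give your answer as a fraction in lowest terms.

There are C(13,4) = 715 ways to choose 4 from 13.
Selections with exactly 2 genuine: choose 2 of the 6 genuine and 2 of the 7 counterfeit, C(6,2)·C(7,2) = 15·21 = 315.
Probability = 315/715 = 63/143.

63/143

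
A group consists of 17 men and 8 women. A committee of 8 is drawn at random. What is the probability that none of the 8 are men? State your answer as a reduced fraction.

There are C(25,8) = 1081575 possible selections.
Selections with no men (all women): C(8,8) = 1.
Probability = 1/1081575.

1/1081575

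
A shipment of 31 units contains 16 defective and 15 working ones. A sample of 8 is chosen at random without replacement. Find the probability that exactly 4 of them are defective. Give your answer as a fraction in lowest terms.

There are C(31,8) = 7888725 ways to choose 8 from 31.
Selections with exactly 4 defective: choose 4 of the 16 defective and 4 of the 15 working, C(16,4)·C(15,4) = 1820·1365 = 2484300.
Probability = 2484300/7888725 = 2548/8091.

2548/8091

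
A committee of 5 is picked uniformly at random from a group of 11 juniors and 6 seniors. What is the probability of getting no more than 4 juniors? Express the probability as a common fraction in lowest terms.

There are C(17,5) = 6188 ways to choose the 5.
The complement is exactly 5 juniors: C(11,5)·C(6,0) = 462.
Probability = 1 − 462/6188 = 5726/6188 = 409/442.

409/442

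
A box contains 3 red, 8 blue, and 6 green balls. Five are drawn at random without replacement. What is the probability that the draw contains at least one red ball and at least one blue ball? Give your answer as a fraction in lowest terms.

There are C(17,5) = 6188 possible draws.
By inclusion-exclusion on the complements, draws missing all red or all blue: C(14,5) + C(9,5) − C(6,5) = 2002 + 126 − 6 = 2122.
So draws with at least one of each: 6188 − 2122 = 4066, probability 4066/6188 = 2033/3094.

2033/3094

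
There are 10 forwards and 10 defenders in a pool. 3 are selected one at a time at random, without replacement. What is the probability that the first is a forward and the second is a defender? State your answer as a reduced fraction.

Multiply the conditional probabilities at each draw: 10/20 · 10/19 = 100/380 = 5/19.

5/19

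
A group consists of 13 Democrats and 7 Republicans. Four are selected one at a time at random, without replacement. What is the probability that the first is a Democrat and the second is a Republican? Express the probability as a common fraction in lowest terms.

Multiply the conditional probabilities at each draw: 13/20 · 7/19 = 91/380.

91/380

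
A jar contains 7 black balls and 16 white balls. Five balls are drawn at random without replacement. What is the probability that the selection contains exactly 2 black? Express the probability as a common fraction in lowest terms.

1680/4807

There are C(23,5) = 33649 ways to choose 5 from 23.
Selections with exactly 2 black: choose 2 of the 7 black and 3 of the 16 white, C(7,2)·C(16,3) = 21·560 = 11760.
Probability = 11760/33649 = 1680/4807.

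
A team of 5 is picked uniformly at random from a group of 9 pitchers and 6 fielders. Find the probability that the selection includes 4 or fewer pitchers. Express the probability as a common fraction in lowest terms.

137/143

Total selections: C(15,5) = 3003.
The complement is exactly 5 pitchers: C(9,5)·C(6,0) = 126.
Probability = 1 − 126/3003 = 2877/3003 = 137/143.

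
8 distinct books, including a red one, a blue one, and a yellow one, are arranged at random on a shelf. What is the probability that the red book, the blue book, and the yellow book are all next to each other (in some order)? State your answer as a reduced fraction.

There are 8! = 40320 arrangements.
Treat the three as one block: 6! placements × 3! orders within the block = 720·6 = 4320.
Probability = 4320/40320 = 3/28.

3/28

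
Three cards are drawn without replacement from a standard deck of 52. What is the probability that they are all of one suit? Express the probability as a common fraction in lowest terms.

There are C(52,3) = 22100 possible 3-card hands.
Hands of one suit: 4 suits × C(13,3) = 4·286 = 1144.
Probability = 1144/22100 = 22/425.

22/425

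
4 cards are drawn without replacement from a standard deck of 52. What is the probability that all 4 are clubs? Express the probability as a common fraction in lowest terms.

11/4165

There are C(52,4) = 270725 possible 4-card hands.
Hands that are all clubs: C(13,4) = 715.
Probability = 715/270725 = 11/4165.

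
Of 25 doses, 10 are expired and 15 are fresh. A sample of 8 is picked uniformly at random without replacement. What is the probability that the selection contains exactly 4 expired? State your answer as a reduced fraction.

There are C(25,8) = 1081575 ways to choose 8 from 25.
Selections with exactly 4 expired: choose 4 of the 10 expired and 4 of the 15 fresh, C(10,4)·C(15,4) = 210·1365 = 286650.
Probability = 286650/1081575 = 1274/4807.

1274/4807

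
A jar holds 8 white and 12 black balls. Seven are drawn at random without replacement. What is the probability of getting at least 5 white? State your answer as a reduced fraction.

101/1938

Total selections: C(20,7) = 77520.
Favorable selections (at least 5 white): C(8,5)·C(12,2) + C(8,6)·C(12,1) + C(8,7)·C(12,0) = 3696 + 336 + 8 = 4040.
Probability = 4040/77520 = 101/1938.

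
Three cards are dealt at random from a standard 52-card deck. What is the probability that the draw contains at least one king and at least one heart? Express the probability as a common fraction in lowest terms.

There are C(52,3) = 22100 possible draws.
By inclusion-exclusion on the complements, draws missing all kings or all hearts: C(48,3) + C(39,3) − C(36,3) = 17296 + 9139 − 7140 = 19295.
So draws with at least one of each: 22100 − 19295 = 2805, probability 2805/22100 = 33/260.

33/260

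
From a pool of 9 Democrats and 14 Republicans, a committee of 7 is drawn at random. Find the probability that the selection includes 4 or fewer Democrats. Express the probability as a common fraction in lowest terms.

77493/81719

There are C(23,7) = 245157 ways to choose the 7.
Favorable selections (4 or fewer Democrats): C(9,0)·C(14,7) + C(9,1)·C(14,6) + C(9,2)·C(14,5) + C(9,3)·C(14,4) + C(9,4)·C(14,3) = 3432 + 27027 + 72072 + 84084 + 45864 = 232479.
Probability = 232479/245157 = 77493/81719.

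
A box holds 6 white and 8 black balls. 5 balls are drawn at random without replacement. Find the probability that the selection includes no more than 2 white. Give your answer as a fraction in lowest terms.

94/143

Total selections: C(14,5) = 2002.
Favorable selections (no more than 2 white): C(6,0)·C(8,5) + C(6,1)·C(8,4) + C(6,2)·C(8,3) = 56 + 420 + 840 = 1316.
Probability = 1316/2002 = 94/143.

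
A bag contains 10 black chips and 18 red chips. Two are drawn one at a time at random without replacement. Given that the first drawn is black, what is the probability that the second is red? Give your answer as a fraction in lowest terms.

After removing one black, 27 remain: 9 black and 18 red.
So the probability the next is red is 18/27 = 2/3.

2/3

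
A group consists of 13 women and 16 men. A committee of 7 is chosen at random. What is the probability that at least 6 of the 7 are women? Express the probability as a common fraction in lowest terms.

187/10005

There are C(29,7) = 1560780 ways to choose the 7.
Favorable selections (at least 6 women): C(13,6)·C(16,1) + C(13,7)·C(16,0) = 27456 + 1716 = 29172.
Probability = 29172/1560780 = 187/10005.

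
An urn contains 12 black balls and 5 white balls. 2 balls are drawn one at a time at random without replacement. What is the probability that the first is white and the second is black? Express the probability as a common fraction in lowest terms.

Multiply the conditional probabilities at each draw: 5/17 · 12/16 = 60/272 = 15/68.

15/68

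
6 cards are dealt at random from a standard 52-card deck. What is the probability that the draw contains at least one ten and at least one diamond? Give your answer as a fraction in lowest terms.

6772177/20358520

There are C(52,6) = 20358520 possible draws.
By inclusion-exclusion on the complements, draws missing all tens or all diamonds: C(48,6) + C(39,6) − C(36,6) = 12271512 + 3262623 − 1947792 = 13586343.
So draws with at least one of each: 20358520 − 13586343 = 6772177, probability 6772177/20358520.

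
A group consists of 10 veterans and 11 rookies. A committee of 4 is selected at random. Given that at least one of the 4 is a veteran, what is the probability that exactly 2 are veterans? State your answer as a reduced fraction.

165/377

Work in counts. Selections with at least one veteran: C(21,4) − C(11,4) = 5985 − 330 = 5655.
Of those, selections where exactly 2 are veterans: C(10,2)·C(11,2) = 45·55 = 2475.
Conditional probability = 2475/5655 = 165/377.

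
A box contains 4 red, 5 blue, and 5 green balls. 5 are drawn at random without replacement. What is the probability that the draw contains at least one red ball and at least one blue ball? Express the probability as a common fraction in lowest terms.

There are C(14,5) = 2002 possible draws.
By inclusion-exclusion on the complements, draws missing all red or all blue: C(10,5) + C(9,5) − C(5,5) = 252 + 126 − 1 = 377.
So draws with at least one of each: 2002 − 377 = 1625, probability 1625/2002 = 125/154.

125/154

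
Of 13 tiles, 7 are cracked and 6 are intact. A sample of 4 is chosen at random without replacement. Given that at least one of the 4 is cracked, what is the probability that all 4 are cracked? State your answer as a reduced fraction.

1/20

Work in counts. Selections with at least one cracked: C(13,4) − C(6,4) = 715 − 15 = 700.
Of those, selections where all 4 are cracked: C(7,4) = 35.
Conditional probability = 35/700 = 1/20.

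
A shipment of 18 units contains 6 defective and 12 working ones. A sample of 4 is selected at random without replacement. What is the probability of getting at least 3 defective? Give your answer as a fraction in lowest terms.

1/12

There are C(18,4) = 3060 ways to choose the 4.
Favorable selections (at least 3 defective): C(6,3)·C(12,1) + C(6,4)·C(12,0) = 240 + 15 = 255.
Probability = 255/3060 = 1/12.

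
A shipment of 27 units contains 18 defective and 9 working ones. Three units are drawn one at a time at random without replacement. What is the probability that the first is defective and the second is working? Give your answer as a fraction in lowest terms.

3/13

Multiply the conditional probabilities at each draw: 18/27 · 9/26 = 162/702 = 3/13.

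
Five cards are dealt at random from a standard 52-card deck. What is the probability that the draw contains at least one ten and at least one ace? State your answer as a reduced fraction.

There are C(52,5) = 2598960 possible draws.
By inclusion-exclusion on the complements, draws missing all tens or all aces: C(48,5) + C(48,5) − C(44,5) = 1712304 + 1712304 − 1086008 = 2338600.
So draws with at least one of each: 2598960 − 2338600 = 260360, probability 260360/2598960 = 6509/64974.

6509/64974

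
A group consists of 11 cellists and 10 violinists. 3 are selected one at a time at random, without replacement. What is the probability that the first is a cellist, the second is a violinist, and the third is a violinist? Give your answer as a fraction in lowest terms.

33/266

Multiply the conditional probabilities at each draw: 11/21 · 10/20 · 9/19 = 990/7980 = 33/266.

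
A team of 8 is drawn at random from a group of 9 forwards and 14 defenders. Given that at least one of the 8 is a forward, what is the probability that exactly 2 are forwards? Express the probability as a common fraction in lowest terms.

3276/14767

Work in counts. Selections with at least one forward: C(23,8) − C(14,8) = 490314 − 3003 = 487311.
Of those, selections where exactly 2 are forwards: C(9,2)·C(14,6) = 36·3003 = 108108.
Conditional probability = 108108/487311 = 3276/14767.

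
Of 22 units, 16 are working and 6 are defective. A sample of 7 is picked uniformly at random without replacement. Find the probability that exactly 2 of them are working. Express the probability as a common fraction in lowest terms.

15/3553

There are C(22,7) = 170544 ways to choose 7 from 22.
Selections with exactly 2 working: choose 2 of the 16 working and 5 of the 6 defective, C(16,2)·C(6,5) = 120·6 = 720.
Probability = 720/170544 = 15/3553.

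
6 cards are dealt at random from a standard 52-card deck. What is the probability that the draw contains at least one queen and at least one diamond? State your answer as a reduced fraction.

6772177/20358520

There are C(52,6) = 20358520 possible draws.
By inclusion-exclusion on the complements, draws missing all queens or all diamonds: C(48,6) + C(39,6) − C(36,6) = 12271512 + 3262623 − 1947792 = 13586343.
So draws with at least one of each: 20358520 − 13586343 = 6772177, probability 6772177/20358520.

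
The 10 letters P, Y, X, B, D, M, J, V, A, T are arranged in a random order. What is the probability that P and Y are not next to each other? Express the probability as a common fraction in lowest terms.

There are 10! = 3628800 arrangements.
Arrangements with P and Y adjacent: 2·9! = 725760.
So not adjacent: 3628800 − 725760 = 2903040, probability 2903040/3628800 = 4/5.

4/5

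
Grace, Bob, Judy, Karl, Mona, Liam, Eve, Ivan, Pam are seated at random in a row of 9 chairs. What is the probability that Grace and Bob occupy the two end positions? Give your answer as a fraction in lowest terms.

1/36

There are 9! = 362880 arrangements.
Place Grace and Bob at the ends in 2 ways, arrange the remaining 7 in 7! = 5040 ways: 2·5040 = 10080.
Probability = 10080/362880 = 1/36.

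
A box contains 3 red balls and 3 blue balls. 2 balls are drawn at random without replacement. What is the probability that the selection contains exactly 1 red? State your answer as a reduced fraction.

3/5

There are C(6,2) = 15 ways to choose 2 from 6.
Selections with exactly 1 red: choose 1 of the 3 red and 1 of the 3 blue, C(3,1)·C(3,1) = 3·3 = 9.
Probability = 9/15 = 3/5.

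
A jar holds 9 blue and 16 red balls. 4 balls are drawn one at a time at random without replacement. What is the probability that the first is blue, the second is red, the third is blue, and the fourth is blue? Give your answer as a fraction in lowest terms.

168/6325

Multiply the conditional probabilities at each draw: 9/25 · 16/24 · 8/23 · 7/22 = 8064/303600 = 168/6325.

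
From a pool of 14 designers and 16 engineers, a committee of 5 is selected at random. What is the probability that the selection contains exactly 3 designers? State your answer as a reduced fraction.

The sample space is all 5-subsets of the 30: C(30,5) = 142506.
Selections with exactly 3 designers: choose 3 of the 14 designers and 2 of the 16 engineers, C(14,3)·C(16,2) = 364·120 = 43680.
Probability = 43680/142506 = 80/261.

80/261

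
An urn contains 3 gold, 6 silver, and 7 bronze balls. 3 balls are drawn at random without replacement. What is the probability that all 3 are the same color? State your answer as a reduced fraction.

1/10

There are C(16,3) = 560 ways to draw 3 balls.
All same color: C(3,3) + C(6,3) + C(7,3) = 1 + 20 + 35 = 56.
Probability = 56/560 = 1/10.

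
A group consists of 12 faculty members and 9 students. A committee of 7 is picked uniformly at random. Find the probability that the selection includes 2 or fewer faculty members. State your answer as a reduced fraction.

There are C(21,7) = 116280 ways to choose the 7.
Favorable selections (2 or fewer faculty members): C(12,0)·C(9,7) + C(12,1)·C(9,6) + C(12,2)·C(9,5) = 36 + 1008 + 8316 = 9360.
Probability = 9360/116280 = 26/323.

26/323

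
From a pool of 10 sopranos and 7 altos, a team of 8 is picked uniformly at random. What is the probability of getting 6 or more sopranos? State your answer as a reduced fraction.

There are C(17,8) = 24310 ways to choose the 8.
Favorable selections (6 or more sopranos): C(10,6)·C(7,2) + C(10,7)·C(7,1) + C(10,8)·C(7,0) = 4410 + 840 + 45 = 5295.
Probability = 5295/24310 = 1059/4862.

1059/4862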